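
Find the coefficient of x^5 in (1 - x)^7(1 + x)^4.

Coefficient of x^5 = Σ_{j} C(7,j)·(-1)^j·C(4,5-j)·1^(5-j) for j from 1 to 5.
= (-7) + 84 + (-210) + 140 + (-21) = -14.

-14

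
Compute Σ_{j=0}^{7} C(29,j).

2182396

1 + 29 + 406 + 3654 + 23751 + 118755 + 475020 + 1560780 = 2182396.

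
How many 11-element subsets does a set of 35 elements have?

417225900

C(35,11) = (35·34·33·32·31·30·29·28·27·26·25) / 11! = 16654322805120000 / 39916800 = 417225900.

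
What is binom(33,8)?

C(33,8) = (33·32·31·30·29·28·27·26) / 8! = 559809169920 / 40320 = 13884156.

13884156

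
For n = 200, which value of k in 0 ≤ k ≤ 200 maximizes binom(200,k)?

C(200,k) is maximized at k = 200/2 = 100.

100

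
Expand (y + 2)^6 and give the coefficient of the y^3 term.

160

The general term is C(6,j)·(y)^j·(2)^(6-j); the y^3 term has j = 3.
C(6,3) = 20.
Coefficient = C(6,3) · 2^3 = 20 · 8 = 160.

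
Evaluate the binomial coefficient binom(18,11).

31824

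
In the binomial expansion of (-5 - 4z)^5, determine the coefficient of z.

The general term is C(5,j)·(-5)^j·(-4z)^(5-j); the z^1 term has j = 4.
C(5,4) = 5.
Coefficient = C(5,4) · (-5)^4 · (-4)^1 = 5 · 625 · (-4) = -12500.

-12500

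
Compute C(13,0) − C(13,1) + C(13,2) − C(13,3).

The partial alternating sum Σ_{k=0}^{3} (−1)^k C(13,k) = (−1)^3 C(12,3) = -220.

-220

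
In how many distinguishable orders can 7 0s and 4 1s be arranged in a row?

330

Choose positions for the 0s: C(11,7) = 330.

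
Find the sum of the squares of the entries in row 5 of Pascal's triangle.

252

By Vandermonde's identity, Σ C(5,j)² = C(10,5) = 252.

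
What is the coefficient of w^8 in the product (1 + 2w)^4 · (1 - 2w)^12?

Coefficient of w^8 = Σ_{j} C(4,j)·2^j·C(12,8-j)·(-2)^(8-j) for j from 0 to 4.
= 126720 + (-811008) + 1419264 + (-811008) + 126720 = 50688.

50688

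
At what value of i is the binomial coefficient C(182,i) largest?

C(182,i) is maximized at i = 182/2 = 91.

91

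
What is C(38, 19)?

35345263800

C(38,19) = (38·37·36·35·34·33·32·31·30·29·28·27·26·25·24·23·22·21·20) / 19! = 4299578163927654889881600000 / 121645100408832000 = 35345263800.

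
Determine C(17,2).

136

C(17,2) = (17·16) / 2! = 272 / 2 = 136.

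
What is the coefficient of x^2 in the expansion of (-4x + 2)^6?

3840

The general term is C(6,j)·(-4x)^j·(2)^(6-j); the x^2 term has j = 2.
C(6,2) = 15.
Coefficient = C(6,2) · (-4)^2 · 2^4 = 15 · 16 · 16 = 3840.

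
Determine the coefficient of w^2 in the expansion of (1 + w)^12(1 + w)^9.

210

(1 + w)^12(1 + w)^9 = (1 + w)^21, so the coefficient of w^2 is C(21,2)·1^2 = 210·1 = 210.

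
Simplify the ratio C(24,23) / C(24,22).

2/23

C(n,k+1)/C(n,k) = (n−k)/(k+1) = (24−22)/(22+1) = 2/23.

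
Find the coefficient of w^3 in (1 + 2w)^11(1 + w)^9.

Coefficient of w^3 = Σ_{j} C(11,j)·2^j·C(9,3-j)·1^(3-j) for j from 0 to 3.
= 84 + 792 + 1980 + 1320 = 4176.

4176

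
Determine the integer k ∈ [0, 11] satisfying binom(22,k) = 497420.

9

C(22,k) increases on 0 ≤ k ≤ 11. C(22,8) = 319770 and C(22,9) = 497420, so k = 9.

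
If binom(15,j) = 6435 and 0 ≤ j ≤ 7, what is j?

7

C(15,j) increases on 0 ≤ j ≤ 7. C(15,6) = 5005 and C(15,7) = 6435, so j = 7.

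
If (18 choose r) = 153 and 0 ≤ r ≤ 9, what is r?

C(18,r) increases on 0 ≤ r ≤ 9. C(18,1) = 18 and C(18,2) = 153, so r = 2.

2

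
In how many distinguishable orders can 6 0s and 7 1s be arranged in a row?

Choose positions for the 0s: C(13,6) = 1716.

1716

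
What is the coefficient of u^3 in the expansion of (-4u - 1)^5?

-640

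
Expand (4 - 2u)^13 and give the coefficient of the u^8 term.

337379328

The general term is C(13,j)·(4)^j·(-2u)^(13-j); the u^8 term has j = 5.
C(13,5) = 1287.
Coefficient = C(13,5) · 4^5 · (-2)^8 = 1287 · 1024 · 256 = 337379328.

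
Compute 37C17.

15905368710

C(37,17) = (37·36·35·34·33·32·31·30·29·28·27·26·25·24·23·22·21) / 17! = 5657339689378493276160000 / 355687428096000 = 15905368710.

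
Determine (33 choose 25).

13884156

C(33,25) = C(33,8) by symmetry.
C(33,8) = (33·32·31·30·29·28·27·26) / 8! = 559809169920 / 40320 = 13884156.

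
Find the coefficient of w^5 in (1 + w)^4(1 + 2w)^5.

Coefficient of w^5 = Σ_{j} C(4,j)·1^j·C(5,5-j)·2^(5-j) for j from 0 to 4.
= 32 + 320 + 480 + 160 + 10 = 1002.

1002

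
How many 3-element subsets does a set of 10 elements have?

C(10,3) = (10·9·8) / 3! = 720 / 6 = 120.

120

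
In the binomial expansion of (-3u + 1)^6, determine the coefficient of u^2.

135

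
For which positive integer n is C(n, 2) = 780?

40

n(n−1)/2 = 780 ⇒ n(n−1) = 1560. Since 40·39 = 1560, n = 40.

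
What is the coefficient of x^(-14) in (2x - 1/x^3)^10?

3360

General term: C(10,j)·(2x)^j·(-1/x^3)^(10-j), with x-exponent 1j − 3(10−j) = 4j − 30.
Set 4j − 30 = -14: j = 4.
C(10,4) = 210; 2^4 = 16; (-1)^6 = 1.
Coefficient = 210 · 16 · 1 = 3360.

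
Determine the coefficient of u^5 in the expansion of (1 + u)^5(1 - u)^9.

-20

Coefficient of u^5 = Σ_{j} C(5,j)·1^j·C(9,5-j)·(-1)^(5-j) for j from 0 to 5.
= (-126) + 630 + (-840) + 360 + (-45) + 1 = -20.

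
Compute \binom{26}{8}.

1562275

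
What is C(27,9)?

4686825

C(27,9) = (27·26·25·24·23·22·21·20·19) / 9! = 1700755056000 / 362880 = 4686825.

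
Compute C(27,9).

4686825

C(27,9) = (27·26·25·24·23·22·21·20·19) / 9! = 1700755056000 / 362880 = 4686825.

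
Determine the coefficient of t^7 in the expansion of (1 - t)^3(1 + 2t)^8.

Coefficient of t^7 = Σ_{j} C(3,j)·(-1)^j·C(8,7-j)·2^(7-j) for j from 0 to 3.
= 1024 + (-5376) + 5376 + (-1120) = -96.

-96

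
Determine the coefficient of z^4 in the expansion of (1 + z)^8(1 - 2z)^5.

Coefficient of z^4 = Σ_{j} C(8,j)·1^j·C(5,4-j)·(-2)^(4-j) for j from 0 to 4.
= 80 + (-640) + 1120 + (-560) + 70 = 70.

70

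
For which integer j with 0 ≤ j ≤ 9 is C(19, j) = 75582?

C(19,j) increases on 0 ≤ j ≤ 9. C(19,7) = 50388 and C(19,8) = 75582, so j = 8.

8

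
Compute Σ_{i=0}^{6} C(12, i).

2510

1 + 12 + 66 + 220 + 495 + 792 + 924 = 2510.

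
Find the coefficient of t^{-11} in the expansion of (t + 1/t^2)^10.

120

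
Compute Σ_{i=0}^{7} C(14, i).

1 + 14 + 91 + 364 + 1001 + 2002 + 3003 + 3432 = 9908.

9908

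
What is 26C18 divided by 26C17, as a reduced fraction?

C(n,k+1)/C(n,k) = (n−k)/(k+1) = (26−17)/(17+1) = 9/18 = 1/2.

1/2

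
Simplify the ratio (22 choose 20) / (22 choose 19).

3/20

C(n,k+1)/C(n,k) = (n−k)/(k+1) = (22−19)/(19+1) = 3/20.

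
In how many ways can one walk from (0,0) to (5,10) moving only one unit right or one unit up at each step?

Each path is a sequence of 15 steps with 5 rights: C(15,5) = 3003.

3003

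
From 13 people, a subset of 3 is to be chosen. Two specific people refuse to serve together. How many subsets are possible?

275

All 3-subsets: C(13,3) = 286. Those containing both fixed elements: C(11,1) = 11.
286 − 11 = 275.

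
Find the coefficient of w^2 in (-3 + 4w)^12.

62355744

The general term is C(12,j)·(-3)^j·(4w)^(12-j); the w^2 term has j = 10.
C(12,10) = 66.
Coefficient = C(12,10) · (-3)^10 · 4^2 = 66 · 59049 · 16 = 62355744.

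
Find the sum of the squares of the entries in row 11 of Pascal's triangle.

By Vandermonde's identity, Σ C(11,j)² = C(22,11) = 705432.

705432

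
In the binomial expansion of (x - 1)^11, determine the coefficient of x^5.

462

The general term is C(11,j)·(x)^j·(-1)^(11-j); the x^5 term has j = 5.
C(11,5) = 462.
Coefficient = C(11,5) = 462.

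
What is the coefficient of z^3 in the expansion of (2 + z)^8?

1792

The general term is C(8,j)·(2)^j·(z)^(8-j); the z^3 term has j = 5.
C(8,5) = 56.
Coefficient = C(8,5) · 2^5 = 56 · 32 = 1792.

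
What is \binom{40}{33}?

18643560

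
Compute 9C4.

C(9,4) = (9·8·7·6) / 4! = 3024 / 24 = 126.

126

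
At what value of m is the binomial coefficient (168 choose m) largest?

C(168,m) is maximized at m = 168/2 = 84.

84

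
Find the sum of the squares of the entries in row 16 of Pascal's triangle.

601080390

By Vandermonde's identity, Σ C(16,i)² = C(32,16) = 601080390.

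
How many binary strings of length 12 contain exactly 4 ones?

495

Choose the 4 positions: C(12,4) = 495.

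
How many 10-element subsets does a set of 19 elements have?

C(19,10) = C(19,9) by symmetry.
C(19,9) = (19·18·17·16·15·14·13·12·11) / 9! = 33522128640 / 362880 = 92378.

92378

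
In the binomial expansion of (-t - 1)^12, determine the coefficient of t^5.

792

The general term is C(12,j)·(-t)^j·(-1)^(12-j); the t^5 term has j = 5.
C(12,5) = 792.
Coefficient = C(12,5) · (-1)^5 · (-1)^7 = 792 · (-1) · (-1) = 792.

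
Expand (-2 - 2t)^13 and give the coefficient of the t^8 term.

The general term is C(13,j)·(-2)^j·(-2t)^(13-j); the t^8 term has j = 5.
C(13,5) = 1287.
Coefficient = C(13,5) · (-2)^5 · (-2)^8 = 1287 · (-32) · 256 = -10543104.

-10543104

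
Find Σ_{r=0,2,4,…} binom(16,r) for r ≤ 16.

32768

Even-r terms of row 16 sum to 2^15 = 32768.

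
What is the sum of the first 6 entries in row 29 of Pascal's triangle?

1 + 29 + 406 + 3654 + 23751 + 118755 = 146596.

146596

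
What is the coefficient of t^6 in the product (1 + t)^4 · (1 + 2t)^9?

36432

Coefficient of t^6 = Σ_{j} C(4,j)·1^j·C(9,6-j)·2^(6-j) for j from 0 to 4.
= 5376 + 16128 + 12096 + 2688 + 144 = 36432.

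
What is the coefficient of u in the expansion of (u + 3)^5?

405

The general term is C(5,j)·(u)^j·(3)^(5-j); the u^1 term has j = 1.
C(5,1) = 5.
Coefficient = C(5,1) · 3^4 = 5 · 81 = 405.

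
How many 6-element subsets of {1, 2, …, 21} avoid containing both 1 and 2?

50388

All 6-subsets: C(21,6) = 54264. Those containing both fixed elements: C(19,4) = 3876.
54264 − 3876 = 50388.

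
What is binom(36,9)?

94143280

C(36,9) = (36·35·34·33·32·31·30·29·28) / 9! = 34162713446400 / 362880 = 94143280.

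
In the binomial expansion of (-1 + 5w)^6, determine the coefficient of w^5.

The general term is C(6,j)·(-1)^j·(5w)^(6-j); the w^5 term has j = 1.
C(6,1) = 6.
Coefficient = C(6,1) · (-1)^1 · 5^5 = 6 · (-1) · 3125 = -18750.

-18750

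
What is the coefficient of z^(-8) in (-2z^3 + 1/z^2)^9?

General term: C(9,j)·(-2z^3)^j·(1/z^2)^(9-j), with z-exponent 3j − 2(9−j) = 5j − 18.
Set 5j − 18 = -8: j = 2.
C(9,2) = 36; (-2)^2 = 4; 1^7 = 1.
Coefficient = 36 · 4 · 1 = 144.

144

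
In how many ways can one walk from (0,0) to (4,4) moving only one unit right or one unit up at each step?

70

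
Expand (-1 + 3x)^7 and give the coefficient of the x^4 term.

-2835

The general term is C(7,j)·(-1)^j·(3x)^(7-j); the x^4 term has j = 3.
C(7,3) = 35.
Coefficient = C(7,3) · (-1)^3 · 3^4 = 35 · (-1) · 81 = -2835.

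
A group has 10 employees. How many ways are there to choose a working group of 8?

This is C(10,8) = 45.

45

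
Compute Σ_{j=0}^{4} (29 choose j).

1 + 29 + 406 + 3654 + 23751 = 27841.

27841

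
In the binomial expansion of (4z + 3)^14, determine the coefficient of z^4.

15131660544

The general term is C(14,j)·(4z)^j·(3)^(14-j); the z^4 term has j = 4.
C(14,4) = 1001.
Coefficient = C(14,4) · 4^4 · 3^10 = 1001 · 256 · 59049 = 15131660544.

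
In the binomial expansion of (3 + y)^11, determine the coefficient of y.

649539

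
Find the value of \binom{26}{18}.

C(26,18) = C(26,8) by symmetry.
C(26,8) = (26·25·24·23·22·21·20·19) / 8! = 62990928000 / 40320 = 1562275.

1562275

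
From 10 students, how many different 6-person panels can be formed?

This is C(10,6) = 210.

210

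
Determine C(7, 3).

35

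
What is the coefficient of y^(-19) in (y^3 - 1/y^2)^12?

-12

General term: C(12,j)·(y^3)^j·(-1/y^2)^(12-j), with y-exponent 3j − 2(12−j) = 5j − 24.
Set 5j − 24 = -19: j = 1.
C(12,1) = 12; 1^1 = 1; (-1)^11 = -1.
Coefficient = 12 · 1 · (-1) = -12.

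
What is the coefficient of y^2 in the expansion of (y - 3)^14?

The general term is C(14,j)·(y)^j·(-3)^(14-j); the y^2 term has j = 2.
C(14,2) = 91.
Coefficient = C(14,2) · (-3)^12 = 91 · 531441 = 48361131.

48361131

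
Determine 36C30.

C(36,30) = C(36,6) by symmetry.
C(36,6) = (36·35·34·33·32·31) / 6! = 1402410240 / 720 = 1947792.

1947792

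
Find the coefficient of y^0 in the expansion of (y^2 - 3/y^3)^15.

3648645

General term: C(15,j)·(y^2)^j·(-3/y^3)^(15-j), with y-exponent 2j − 3(15−j) = 5j − 45.
Set 5j − 45 = 0: j = 9.
C(15,9) = 5005; 1^9 = 1; (-3)^6 = 729.
Coefficient = 5005 · 1 · 729 = 3648645.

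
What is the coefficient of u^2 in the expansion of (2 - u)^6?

240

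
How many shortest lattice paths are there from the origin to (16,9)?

2042975

Each path is a sequence of 25 steps with 16 rights: C(25,16) = 2042975.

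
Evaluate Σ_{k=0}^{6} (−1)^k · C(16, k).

The partial alternating sum Σ_{k=0}^{6} (−1)^k C(16,k) = (−1)^6 C(15,6) = 5005.

5005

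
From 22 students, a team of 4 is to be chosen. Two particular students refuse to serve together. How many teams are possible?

7125

All 4-subsets: C(22,4) = 7315. Those containing both fixed elements: C(20,2) = 190.
7315 − 190 = 7125.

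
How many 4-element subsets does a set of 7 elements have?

35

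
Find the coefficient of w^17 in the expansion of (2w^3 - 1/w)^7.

-448

General term: C(7,j)·(2w^3)^j·(-1/w)^(7-j), with w-exponent 3j − 1(7−j) = 4j − 7.
Set 4j − 7 = 17: j = 6.
C(7,6) = 7; 2^6 = 64; (-1)^1 = -1.
Coefficient = 7 · 64 · (-1) = -448.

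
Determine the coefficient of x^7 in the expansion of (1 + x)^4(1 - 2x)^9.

96

Coefficient of x^7 = Σ_{j} C(4,j)·1^j·C(9,7-j)·(-2)^(7-j) for j from 0 to 4.
= (-4608) + 21504 + (-24192) + 8064 + (-672) = 96.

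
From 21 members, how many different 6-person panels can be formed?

This is C(21,6) = 54264.

54264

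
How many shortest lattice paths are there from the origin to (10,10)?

184756

Each path is a sequence of 20 steps with 10 rights: C(20,10) = 184756.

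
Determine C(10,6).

C(10,6) = C(10,4) by symmetry.
C(10,4) = (10·9·8·7) / 4! = 5040 / 24 = 210.

210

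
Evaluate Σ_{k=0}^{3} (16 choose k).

697

1 + 16 + 120 + 560 = 697.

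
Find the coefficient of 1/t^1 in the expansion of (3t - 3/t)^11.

81841914

General term: C(11,j)·(3t)^j·(-3/t)^(11-j), with t-exponent 1j − 1(11−j) = 2j − 11.
Set 2j − 11 = -1: j = 5.
C(11,5) = 462; 3^5 = 243; (-3)^6 = 729.
Coefficient = 462 · 243 · 729 = 81841914.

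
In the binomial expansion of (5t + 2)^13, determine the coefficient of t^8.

16087500000

The general term is C(13,j)·(5t)^j·(2)^(13-j); the t^8 term has j = 8.
C(13,8) = 1287.
Coefficient = C(13,8) · 5^8 · 2^5 = 1287 · 390625 · 32 = 16087500000.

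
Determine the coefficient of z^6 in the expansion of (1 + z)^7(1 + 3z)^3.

2086

Coefficient of z^6 = Σ_{j} C(7,j)·1^j·C(3,6-j)·3^(6-j) for j from 3 to 6.
= 945 + 945 + 189 + 7 = 2086.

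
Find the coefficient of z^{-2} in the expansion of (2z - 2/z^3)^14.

16400384

General term: C(14,j)·(2z)^j·(-2/z^3)^(14-j), with z-exponent 1j − 3(14−j) = 4j − 42.
Set 4j − 42 = -2: j = 10.
C(14,10) = 1001; 2^10 = 1024; (-2)^4 = 16.
Coefficient = 1001 · 1024 · 16 = 16400384.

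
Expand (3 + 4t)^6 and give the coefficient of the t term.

5832

The general term is C(6,j)·(3)^j·(4t)^(6-j); the t^1 term has j = 5.
C(6,5) = 6.
Coefficient = C(6,5) · 3^5 · 4^1 = 6 · 243 · 4 = 5832.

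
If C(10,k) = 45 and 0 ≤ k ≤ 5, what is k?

2

C(10,k) increases on 0 ≤ k ≤ 5. C(10,1) = 10 and C(10,2) = 45, so k = 2.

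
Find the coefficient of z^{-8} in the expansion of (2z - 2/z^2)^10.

215040

General term: C(10,j)·(2z)^j·(-2/z^2)^(10-j), with z-exponent 1j − 2(10−j) = 3j − 20.
Set 3j − 20 = -8: j = 4.
C(10,4) = 210; 2^4 = 16; (-2)^6 = 64.
Coefficient = 210 · 16 · 64 = 215040.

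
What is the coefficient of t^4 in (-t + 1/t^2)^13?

General term: C(13,j)·(-t)^j·(1/t^2)^(13-j), with t-exponent 1j − 2(13−j) = 3j − 26.
Set 3j − 26 = 4: j = 10.
C(13,10) = 286; (-1)^10 = 1; 1^3 = 1.
Coefficient = 286 · 1 · 1 = 286.

286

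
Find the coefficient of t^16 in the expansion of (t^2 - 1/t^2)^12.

66

General term: C(12,j)·(t^2)^j·(-1/t^2)^(12-j), with t-exponent 2j − 2(12−j) = 4j − 24.
Set 4j − 24 = 16: j = 10.
C(12,10) = 66; 1^10 = 1; (-1)^2 = 1.
Coefficient = 66 · 1 · 1 = 66.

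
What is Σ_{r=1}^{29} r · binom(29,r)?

7784628224

Since r·C(29,r) = 29·C(28,r−1), the sum is 29·2^28 = 29·268435456 = 7784628224.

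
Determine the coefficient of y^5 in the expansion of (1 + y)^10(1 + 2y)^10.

Coefficient of y^5 = Σ_{j} C(10,j)·1^j·C(10,5-j)·2^(5-j) for j from 0 to 5.
= 8064 + 33600 + 43200 + 21600 + 4200 + 252 = 110916.

110916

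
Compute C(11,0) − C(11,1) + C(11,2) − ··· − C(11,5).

-252

The partial alternating sum Σ_{k=0}^{5} (−1)^k C(11,k) = (−1)^5 C(10,5) = -252.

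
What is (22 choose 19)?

C(22,19) = C(22,3) by symmetry.
C(22,3) = (22·21·20) / 3! = 9240 / 6 = 1540.

1540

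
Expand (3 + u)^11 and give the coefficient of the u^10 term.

The general term is C(11,j)·(3)^j·(u)^(11-j); the u^10 term has j = 1.
C(11,1) = 11.
Coefficient = C(11,1) · 3^1 = 11 · 3 = 33.

33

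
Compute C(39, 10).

635745396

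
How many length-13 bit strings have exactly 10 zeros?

Choose the 10 positions: C(13,10) = 286.

286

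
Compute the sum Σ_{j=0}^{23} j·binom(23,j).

96468992

Since j·C(23,j) = 23·C(22,j−1), the sum is 23·2^22 = 23·4194304 = 96468992.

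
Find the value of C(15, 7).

6435

C(15,7) = (15·14·13·12·11·10·9) / 7! = 32432400 / 5040 = 6435.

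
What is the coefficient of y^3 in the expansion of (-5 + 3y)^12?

The general term is C(12,j)·(-5)^j·(3y)^(12-j); the y^3 term has j = 9.
C(12,9) = 220.
Coefficient = C(12,9) · (-5)^9 · 3^3 = 220 · (-1953125) · 27 = -11601562500.

-11601562500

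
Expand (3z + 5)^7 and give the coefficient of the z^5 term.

127575

The general term is C(7,j)·(3z)^j·(5)^(7-j); the z^5 term has j = 5.
C(7,5) = 21.
Coefficient = C(7,5) · 3^5 · 5^2 = 21 · 243 · 25 = 127575.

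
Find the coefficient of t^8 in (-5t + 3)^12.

15662109375

The general term is C(12,j)·(-5t)^j·(3)^(12-j); the t^8 term has j = 8.
C(12,8) = 495.
Coefficient = C(12,8) · (-5)^8 · 3^4 = 495 · 390625 · 81 = 15662109375.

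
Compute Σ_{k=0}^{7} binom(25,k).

726206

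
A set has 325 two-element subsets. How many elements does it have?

26

n(n−1)/2 = 325 ⇒ n(n−1) = 650. Since 26·25 = 650, n = 26.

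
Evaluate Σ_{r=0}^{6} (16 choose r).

14893

1 + 16 + 120 + 560 + 1820 + 4368 + 8008 = 14893.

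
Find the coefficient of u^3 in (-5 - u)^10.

9375000

The general term is C(10,j)·(-5)^j·(-u)^(10-j); the u^3 term has j = 7.
C(10,7) = 120.
Coefficient = C(10,7) · (-5)^7 · (-1)^3 = 120 · (-78125) · (-1) = 9375000.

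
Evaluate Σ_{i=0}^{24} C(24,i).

The entries of row 24 sum to 2^24 = 16777216.

16777216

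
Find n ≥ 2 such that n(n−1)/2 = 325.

n(n−1)/2 = 325 ⇒ n(n−1) = 650. Since 26·25 = 650, n = 26.

26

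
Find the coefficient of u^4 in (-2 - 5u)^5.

The general term is C(5,j)·(-2)^j·(-5u)^(5-j); the u^4 term has j = 1.
C(5,1) = 5.
Coefficient = C(5,1) · (-2)^1 · (-5)^4 = 5 · (-2) · 625 = -6250.

-6250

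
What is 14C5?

C(14,5) = (14·13·12·11·10) / 5! = 240240 / 120 = 2002.

2002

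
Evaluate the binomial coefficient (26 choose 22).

C(26,22) = C(26,4) by symmetry.
C(26,4) = (26·25·24·23) / 4! = 358800 / 24 = 14950.

14950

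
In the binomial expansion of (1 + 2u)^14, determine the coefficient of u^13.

The general term is C(14,j)·(1)^j·(2u)^(14-j); the u^13 term has j = 1.
C(14,1) = 14.
Coefficient = C(14,1) · 2^13 = 14 · 8192 = 114688.

114688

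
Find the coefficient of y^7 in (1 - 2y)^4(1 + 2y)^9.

Coefficient of y^7 = Σ_{j} C(4,j)·(-2)^j·C(9,7-j)·2^(7-j) for j from 0 to 4.
= 4608 + (-43008) + 96768 + (-64512) + 10752 = 4608.

4608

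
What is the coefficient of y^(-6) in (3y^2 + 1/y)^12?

General term: C(12,j)·(3y^2)^j·(1/y)^(12-j), with y-exponent 2j − 1(12−j) = 3j − 12.
Set 3j − 12 = -6: j = 2.
C(12,2) = 66; 3^2 = 9; 1^10 = 1.
Coefficient = 66 · 9 · 1 = 594.

594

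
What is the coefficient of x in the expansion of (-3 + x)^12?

-2125764

The general term is C(12,j)·(-3)^j·(x)^(12-j); the x^1 term has j = 11.
C(12,11) = 12.
Coefficient = C(12,11) · (-3)^11 = 12 · (-177147) = -2125764.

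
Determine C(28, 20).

3108105

C(28,20) = C(28,8) by symmetry.
C(28,8) = (28·27·26·25·24·23·22·21) / 8! = 125318793600 / 40320 = 3108105.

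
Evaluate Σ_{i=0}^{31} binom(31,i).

The entries of row 31 sum to 2^31 = 2147483648.

2147483648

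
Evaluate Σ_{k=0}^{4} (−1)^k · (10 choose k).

The partial alternating sum Σ_{k=0}^{4} (−1)^k C(10,k) = (−1)^4 C(9,4) = 126.

126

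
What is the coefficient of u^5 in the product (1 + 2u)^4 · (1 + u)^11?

Coefficient of u^5 = Σ_{j} C(4,j)·2^j·C(11,5-j)·1^(5-j) for j from 0 to 4.
= 462 + 2640 + 3960 + 1760 + 176 = 8998.

8998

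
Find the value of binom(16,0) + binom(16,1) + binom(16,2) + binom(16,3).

1 + 16 + 120 + 560 = 697.

697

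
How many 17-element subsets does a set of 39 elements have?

C(39,17) = (39·38·37·36·35·34·33·32·31·30·29·28·27·26·25·24·23) / 17! = 18147570172421919989760000 / 355687428096000 = 51021117810.

51021117810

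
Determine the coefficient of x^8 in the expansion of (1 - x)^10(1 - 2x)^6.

Coefficient of x^8 = Σ_{j} C(10,j)·(-1)^j·C(6,8-j)·(-2)^(8-j) for j from 2 to 8.
= 2880 + 23040 + 50400 + 40320 + 12600 + 1440 + 45 = 130725.

130725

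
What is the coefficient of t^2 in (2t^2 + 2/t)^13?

10543104

General term: C(13,j)·(2t^2)^j·(2/t)^(13-j), with t-exponent 2j − 1(13−j) = 3j − 13.
Set 3j − 13 = 2: j = 5.
C(13,5) = 1287; 2^5 = 32; 2^8 = 256.
Coefficient = 1287 · 32 · 256 = 10543104.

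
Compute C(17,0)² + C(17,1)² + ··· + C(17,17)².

2333606220

By Vandermonde's identity, Σ C(17,k)² = C(34,17) = 2333606220.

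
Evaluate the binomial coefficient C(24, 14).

C(24,14) = C(24,10) by symmetry.
C(24,10) = (24·23·22·21·20·19·18·17·16·15) / 10! = 7117005772800 / 3628800 = 1961256.

1961256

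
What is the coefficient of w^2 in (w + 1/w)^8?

General term: C(8,j)·(w)^j·(1/w)^(8-j), with w-exponent 1j − 1(8−j) = 2j − 8.
Set 2j − 8 = 2: j = 5.
C(8,5) = 56; 1^5 = 1; 1^3 = 1.
Coefficient = 56 · 1 · 1 = 56.

56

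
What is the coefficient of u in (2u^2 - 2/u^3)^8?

General term: C(8,j)·(2u^2)^j·(-2/u^3)^(8-j), with u-exponent 2j − 3(8−j) = 5j − 24.
Set 5j − 24 = 1: j = 5.
C(8,5) = 56; 2^5 = 32; (-2)^3 = -8.
Coefficient = 56 · 32 · (-8) = -14336.

-14336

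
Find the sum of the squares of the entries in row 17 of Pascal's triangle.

Σ C(17,r)² is the coefficient of x^17 in (1+x)^17(1+x)^17 = (1+x)^34, i.e. C(34,17) = 2333606220.

2333606220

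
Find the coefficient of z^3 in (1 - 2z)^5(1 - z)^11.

Coefficient of z^3 = Σ_{j} C(5,j)·(-2)^j·C(11,3-j)·(-1)^(3-j) for j from 0 to 3.
= (-165) + (-550) + (-440) + (-80) = -1235.

-1235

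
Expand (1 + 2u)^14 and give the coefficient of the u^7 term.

439296

The general term is C(14,j)·(1)^j·(2u)^(14-j); the u^7 term has j = 7.
C(14,7) = 3432.
Coefficient = C(14,7) · 2^7 = 3432 · 128 = 439296.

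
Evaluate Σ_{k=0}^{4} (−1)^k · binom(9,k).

The partial alternating sum Σ_{k=0}^{4} (−1)^k C(9,k) = (−1)^4 C(8,4) = 70.

70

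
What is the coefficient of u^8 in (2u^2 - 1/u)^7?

672

General term: C(7,j)·(2u^2)^j·(-1/u)^(7-j), with u-exponent 2j − 1(7−j) = 3j − 7.
Set 3j − 7 = 8: j = 5.
C(7,5) = 21; 2^5 = 32; (-1)^2 = 1.
Coefficient = 21 · 32 · 1 = 672.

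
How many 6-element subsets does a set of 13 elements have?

C(13,6) = (13·12·11·10·9·8) / 6! = 1235520 / 720 = 1716.

1716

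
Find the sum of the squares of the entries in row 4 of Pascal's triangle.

By Vandermonde's identity, Σ C(4,i)² = C(8,4) = 70.

70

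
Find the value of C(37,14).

6107086800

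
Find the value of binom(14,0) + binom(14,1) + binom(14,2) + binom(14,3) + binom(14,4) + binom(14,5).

1 + 14 + 91 + 364 + 1001 + 2002 = 3473.

3473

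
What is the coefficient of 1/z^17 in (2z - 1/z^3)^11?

-5280

General term: C(11,j)·(2z)^j·(-1/z^3)^(11-j), with z-exponent 1j − 3(11−j) = 4j − 33.
Set 4j − 33 = -17: j = 4.
C(11,4) = 330; 2^4 = 16; (-1)^7 = -1.
Coefficient = 330 · 16 · (-1) = -5280.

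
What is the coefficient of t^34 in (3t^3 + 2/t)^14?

193444524

General term: C(14,j)·(3t^3)^j·(2/t)^(14-j), with t-exponent 3j − 1(14−j) = 4j − 14.
Set 4j − 14 = 34: j = 12.
C(14,12) = 91; 3^12 = 531441; 2^2 = 4.
Coefficient = 91 · 531441 · 4 = 193444524.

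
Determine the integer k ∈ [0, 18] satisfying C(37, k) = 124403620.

9

C(37,k) increases on 0 ≤ k ≤ 18. C(37,8) = 38608020 and C(37,9) = 124403620, so k = 9.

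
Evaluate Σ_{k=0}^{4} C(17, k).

3214

1 + 17 + 136 + 680 + 2380 = 3214.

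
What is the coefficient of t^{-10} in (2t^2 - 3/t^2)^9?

General term: C(9,j)·(2t^2)^j·(-3/t^2)^(9-j), with t-exponent 2j − 2(9−j) = 4j − 18.
Set 4j − 18 = -10: j = 2.
C(9,2) = 36; 2^2 = 4; (-3)^7 = -2187.
Coefficient = 36 · 4 · (-2187) = -314928.

-314928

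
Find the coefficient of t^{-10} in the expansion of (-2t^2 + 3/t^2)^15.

General term: C(15,j)·(-2t^2)^j·(3/t^2)^(15-j), with t-exponent 2j − 2(15−j) = 4j − 30.
Set 4j − 30 = -10: j = 5.
C(15,5) = 3003; (-2)^5 = -32; 3^10 = 59049.
Coefficient = 3003 · (-32) · 59049 = -5674372704.

-5674372704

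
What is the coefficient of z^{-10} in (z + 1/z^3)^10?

252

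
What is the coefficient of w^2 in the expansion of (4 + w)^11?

The general term is C(11,j)·(4)^j·(w)^(11-j); the w^2 term has j = 9.
C(11,9) = 55.
Coefficient = C(11,9) · 4^9 = 55 · 262144 = 14417920.

14417920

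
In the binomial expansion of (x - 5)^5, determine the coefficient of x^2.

The general term is C(5,j)·(x)^j·(-5)^(5-j); the x^2 term has j = 2.
C(5,2) = 10.
Coefficient = C(5,2) · (-5)^3 = 10 · (-125) = -1250.

-1250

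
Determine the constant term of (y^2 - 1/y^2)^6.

General term: C(6,j)·(y^2)^j·(-1/y^2)^(6-j), with y-exponent 2j − 2(6−j) = 4j − 12.
Set 4j − 12 = 0: j = 3.
C(6,3) = 20; 1^3 = 1; (-1)^3 = -1.
Coefficient = 20 · 1 · (-1) = -20.

-20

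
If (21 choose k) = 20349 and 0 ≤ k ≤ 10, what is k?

C(21,k) increases on 0 ≤ k ≤ 10. C(21,4) = 5985 and C(21,5) = 20349, so k = 5.

5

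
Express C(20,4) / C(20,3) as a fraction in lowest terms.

17/4

C(n,k+1)/C(n,k) = (n−k)/(k+1) = (20−3)/(3+1) = 17/4.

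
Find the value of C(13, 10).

286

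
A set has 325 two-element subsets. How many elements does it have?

26

n(n−1)/2 = 325 ⇒ n(n−1) = 650. Since 26·25 = 650, n = 26.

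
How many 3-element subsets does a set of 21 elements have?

C(21,3) = (21·20·19) / 3! = 7980 / 6 = 1330.

1330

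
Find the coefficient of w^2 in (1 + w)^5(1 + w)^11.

Coefficient of w^2 = Σ_{j} C(5,j)·C(11,2-j) for j from 0 to 2.
= 55 + 55 + 10 = 120.

120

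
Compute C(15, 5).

C(15,5) = (15·14·13·12·11) / 5! = 360360 / 120 = 3003.

3003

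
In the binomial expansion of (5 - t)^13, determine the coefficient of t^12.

The general term is C(13,j)·(5)^j·(-t)^(13-j); the t^12 term has j = 1.
C(13,1) = 13.
Coefficient = C(13,1) · 5^1 = 13 · 5 = 65.

65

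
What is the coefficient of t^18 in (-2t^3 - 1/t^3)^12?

General term: C(12,j)·(-2t^3)^j·(-1/t^3)^(12-j), with t-exponent 3j − 3(12−j) = 6j − 36.
Set 6j − 36 = 18: j = 9.
C(12,9) = 220; (-2)^9 = -512; (-1)^3 = -1.
Coefficient = 220 · (-512) · (-1) = 112640.

112640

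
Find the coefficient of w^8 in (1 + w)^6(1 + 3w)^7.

240111

Coefficient of w^8 = Σ_{j} C(6,j)·1^j·C(7,8-j)·3^(8-j) for j from 1 to 6.
= 13122 + 76545 + 102060 + 42525 + 5670 + 189 = 240111.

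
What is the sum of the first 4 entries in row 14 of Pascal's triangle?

470

1 + 14 + 91 + 364 = 470.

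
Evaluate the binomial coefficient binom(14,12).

91

C(14,12) = C(14,2) by symmetry.
C(14,2) = (14·13) / 2! = 182 / 2 = 91.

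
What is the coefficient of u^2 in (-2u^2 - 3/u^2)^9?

General term: C(9,j)·(-2u^2)^j·(-3/u^2)^(9-j), with u-exponent 2j − 2(9−j) = 4j − 18.
Set 4j − 18 = 2: j = 5.
C(9,5) = 126; (-2)^5 = -32; (-3)^4 = 81.
Coefficient = 126 · (-32) · 81 = -326592.

-326592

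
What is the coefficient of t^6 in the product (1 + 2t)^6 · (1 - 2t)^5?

Coefficient of t^6 = Σ_{j} C(6,j)·2^j·C(5,6-j)·(-2)^(6-j) for j from 1 to 6.
= (-384) + 4800 + (-12800) + 9600 + (-1920) + 64 = -640.

-640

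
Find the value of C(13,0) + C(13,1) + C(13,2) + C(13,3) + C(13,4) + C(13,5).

2380

1 + 13 + 78 + 286 + 715 + 1287 = 2380.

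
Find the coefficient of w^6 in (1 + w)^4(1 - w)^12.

Coefficient of w^6 = Σ_{j} C(4,j)·1^j·C(12,6-j)·(-1)^(6-j) for j from 0 to 4.
= 924 + (-3168) + 2970 + (-880) + 66 = -88.

-88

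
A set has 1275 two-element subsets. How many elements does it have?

n(n−1)/2 = 1275 ⇒ n(n−1) = 2550. Since 51·50 = 2550, n = 51.

51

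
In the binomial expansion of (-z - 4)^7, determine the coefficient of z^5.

-336

The general term is C(7,j)·(-z)^j·(-4)^(7-j); the z^5 term has j = 5.
C(7,5) = 21.
Coefficient = C(7,5) · (-1)^5 · (-4)^2 = 21 · (-1) · 16 = -336.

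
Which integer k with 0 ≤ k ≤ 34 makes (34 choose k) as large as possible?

17

C(34,k) is maximized at k = 34/2 = 17.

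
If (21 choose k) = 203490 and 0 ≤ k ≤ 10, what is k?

C(21,k) increases on 0 ≤ k ≤ 10. C(21,7) = 116280 and C(21,8) = 203490, so k = 8.

8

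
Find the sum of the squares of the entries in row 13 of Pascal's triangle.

Σ C(13,r)² is the coefficient of x^13 in (1+x)^13(1+x)^13 = (1+x)^26, i.e. C(26,13) = 10400600.

10400600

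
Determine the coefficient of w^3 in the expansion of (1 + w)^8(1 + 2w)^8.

Coefficient of w^3 = Σ_{j} C(8,j)·1^j·C(8,3-j)·2^(3-j) for j from 0 to 3.
= 448 + 896 + 448 + 56 = 1848.

1848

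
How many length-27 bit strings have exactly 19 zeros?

2220075

Choose the 19 positions: C(27,19) = 2220075.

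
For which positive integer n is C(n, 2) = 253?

n(n−1)/2 = 253 ⇒ n(n−1) = 506. Since 23·22 = 506, n = 23.

23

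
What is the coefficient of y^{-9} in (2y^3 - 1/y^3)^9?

672

General term: C(9,j)·(2y^3)^j·(-1/y^3)^(9-j), with y-exponent 3j − 3(9−j) = 6j − 27.
Set 6j − 27 = -9: j = 3.
C(9,3) = 84; 2^3 = 8; (-1)^6 = 1.
Coefficient = 84 · 8 · 1 = 672.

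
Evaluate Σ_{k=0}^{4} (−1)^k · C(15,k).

1001

The partial alternating sum Σ_{k=0}^{4} (−1)^k C(15,k) = (−1)^4 C(14,4) = 1001.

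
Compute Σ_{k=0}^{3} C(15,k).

1 + 15 + 105 + 455 = 576.

576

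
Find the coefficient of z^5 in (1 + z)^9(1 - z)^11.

-72

Coefficient of z^5 = Σ_{j} C(9,j)·1^j·C(11,5-j)·(-1)^(5-j) for j from 0 to 5.
= (-462) + 2970 + (-5940) + 4620 + (-1386) + 126 = -72.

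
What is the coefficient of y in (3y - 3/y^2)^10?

-7085880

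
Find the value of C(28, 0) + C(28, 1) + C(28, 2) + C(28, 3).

1 + 28 + 378 + 3276 = 3683.

3683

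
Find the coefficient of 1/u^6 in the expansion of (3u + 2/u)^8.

3072

General term: C(8,j)·(3u)^j·(2/u)^(8-j), with u-exponent 1j − 1(8−j) = 2j − 8.
Set 2j − 8 = -6: j = 1.
C(8,1) = 8; 3^1 = 3; 2^7 = 128.
Coefficient = 8 · 3 · 128 = 3072.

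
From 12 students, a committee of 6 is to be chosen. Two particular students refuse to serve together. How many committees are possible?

All 6-subsets: C(12,6) = 924. Those containing both fixed elements: C(10,4) = 210.
924 − 210 = 714.

714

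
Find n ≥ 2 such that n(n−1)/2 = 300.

n(n−1)/2 = 300 ⇒ n(n−1) = 600. Since 25·24 = 600, n = 25.

25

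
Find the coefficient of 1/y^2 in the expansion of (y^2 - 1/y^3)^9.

General term: C(9,j)·(y^2)^j·(-1/y^3)^(9-j), with y-exponent 2j − 3(9−j) = 5j − 27.
Set 5j − 27 = -2: j = 5.
C(9,5) = 126; 1^5 = 1; (-1)^4 = 1.
Coefficient = 126 · 1 · 1 = 126.

126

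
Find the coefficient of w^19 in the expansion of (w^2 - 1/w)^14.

-364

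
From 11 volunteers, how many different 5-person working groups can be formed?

462

This is C(11,5) = 462.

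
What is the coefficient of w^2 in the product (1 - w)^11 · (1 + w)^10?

Coefficient of w^2 = Σ_{j} C(11,j)·(-1)^j·C(10,2-j)·1^(2-j) for j from 0 to 2.
= 45 + (-110) + 55 = -10.

-10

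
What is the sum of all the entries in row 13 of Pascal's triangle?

8192

Setting x = 1 in (1+x)^13 gives Σ C(13,k) = 2^13 = 8192.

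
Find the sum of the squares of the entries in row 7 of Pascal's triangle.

By Vandermonde's identity, Σ C(7,k)² = C(14,7) = 3432.

3432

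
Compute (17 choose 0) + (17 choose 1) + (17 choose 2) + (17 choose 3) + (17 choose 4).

1 + 17 + 136 + 680 + 2380 = 3214.

3214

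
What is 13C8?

1287

C(13,8) = C(13,5) by symmetry.
C(13,5) = (13·12·11·10·9) / 5! = 154440 / 120 = 1287.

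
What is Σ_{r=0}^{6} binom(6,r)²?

924

By Vandermonde's identity, Σ C(6,r)² = C(12,6) = 924.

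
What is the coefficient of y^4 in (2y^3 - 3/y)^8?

-108864

General term: C(8,j)·(2y^3)^j·(-3/y)^(8-j), with y-exponent 3j − 1(8−j) = 4j − 8.
Set 4j − 8 = 4: j = 3.
C(8,3) = 56; 2^3 = 8; (-3)^5 = -243.
Coefficient = 56 · 8 · (-243) = -108864.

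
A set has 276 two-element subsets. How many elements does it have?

n(n−1)/2 = 276 ⇒ n(n−1) = 552. Since 24·23 = 552, n = 24.

24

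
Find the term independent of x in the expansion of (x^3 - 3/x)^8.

20412

General term: C(8,j)·(x^3)^j·(-3/x)^(8-j), with x-exponent 3j − 1(8−j) = 4j − 8.
Set 4j − 8 = 0: j = 2.
C(8,2) = 28; 1^2 = 1; (-3)^6 = 729.
Coefficient = 28 · 1 · 729 = 20412.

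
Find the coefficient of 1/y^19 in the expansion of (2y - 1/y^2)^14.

-2912

General term: C(14,j)·(2y)^j·(-1/y^2)^(14-j), with y-exponent 1j − 2(14−j) = 3j − 28.
Set 3j − 28 = -19: j = 3.
C(14,3) = 364; 2^3 = 8; (-1)^11 = -1.
Coefficient = 364 · 8 · (-1) = -2912.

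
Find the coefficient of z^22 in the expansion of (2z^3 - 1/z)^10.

11520

General term: C(10,j)·(2z^3)^j·(-1/z)^(10-j), with z-exponent 3j − 1(10−j) = 4j − 10.
Set 4j − 10 = 22: j = 8.
C(10,8) = 45; 2^8 = 256; (-1)^2 = 1.
Coefficient = 45 · 256 · 1 = 11520.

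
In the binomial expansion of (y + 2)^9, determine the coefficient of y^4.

The general term is C(9,j)·(y)^j·(2)^(9-j); the y^4 term has j = 4.
C(9,4) = 126.
Coefficient = C(9,4) · 2^5 = 126 · 32 = 4032.

4032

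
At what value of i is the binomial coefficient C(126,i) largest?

63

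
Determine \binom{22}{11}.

C(22,11) = (22·21·20·19·18·17·16·15·14·13·12) / 11! = 28158588057600 / 39916800 = 705432.

705432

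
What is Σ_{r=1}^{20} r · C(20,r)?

Differentiating (1+x)^20 and setting x=1: Σ r·C(20,r) = 20·2^19 = 10485760.

10485760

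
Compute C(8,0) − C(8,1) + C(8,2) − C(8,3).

The partial alternating sum Σ_{k=0}^{3} (−1)^k C(8,k) = (−1)^3 C(7,3) = -35.

-35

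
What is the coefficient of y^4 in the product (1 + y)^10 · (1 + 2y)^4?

2586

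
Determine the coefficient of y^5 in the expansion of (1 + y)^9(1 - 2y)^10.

342

Coefficient of y^5 = Σ_{j} C(9,j)·1^j·C(10,5-j)·(-2)^(5-j) for j from 0 to 5.
= (-8064) + 30240 + (-34560) + 15120 + (-2520) + 126 = 342.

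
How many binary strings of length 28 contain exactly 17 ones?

Choose the 17 positions: C(28,17) = 21474180.

21474180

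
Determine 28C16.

30421755

C(28,16) = C(28,12) by symmetry.
C(28,12) = (28·27·26·25·24·23·22·21·20·19·18·17) / 12! = 14572069319808000 / 479001600 = 30421755.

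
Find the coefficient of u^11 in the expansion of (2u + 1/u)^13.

53248

General term: C(13,j)·(2u)^j·(1/u)^(13-j), with u-exponent 1j − 1(13−j) = 2j − 13.
Set 2j − 13 = 11: j = 12.
C(13,12) = 13; 2^12 = 4096; 1^1 = 1.
Coefficient = 13 · 4096 · 1 = 53248.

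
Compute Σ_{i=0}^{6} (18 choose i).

31180

1 + 18 + 153 + 816 + 3060 + 8568 + 18564 = 31180.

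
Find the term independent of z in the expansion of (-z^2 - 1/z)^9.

-84

General term: C(9,j)·(-z^2)^j·(-1/z)^(9-j), with z-exponent 2j − 1(9−j) = 3j − 9.
Set 3j − 9 = 0: j = 3.
C(9,3) = 84; (-1)^3 = -1; (-1)^6 = 1.
Coefficient = 84 · (-1) · 1 = -84.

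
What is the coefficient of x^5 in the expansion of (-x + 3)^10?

-61236

The general term is C(10,j)·(-x)^j·(3)^(10-j); the x^5 term has j = 5.
C(10,5) = 252.
Coefficient = C(10,5) · (-1)^5 · 3^5 = 252 · (-1) · 243 = -61236.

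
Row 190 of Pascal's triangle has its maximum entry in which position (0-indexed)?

95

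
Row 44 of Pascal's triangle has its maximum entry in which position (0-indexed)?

22

C(44,m) is maximized at m = 44/2 = 22.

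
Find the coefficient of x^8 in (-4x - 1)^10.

2949120

The general term is C(10,j)·(-4x)^j·(-1)^(10-j); the x^8 term has j = 8.
C(10,8) = 45.
Coefficient = C(10,8) · (-4)^8 = 45 · 65536 = 2949120.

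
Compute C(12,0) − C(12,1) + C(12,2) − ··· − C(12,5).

-462

The partial alternating sum Σ_{k=0}^{5} (−1)^k C(12,k) = (−1)^5 C(11,5) = -462.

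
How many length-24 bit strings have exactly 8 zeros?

Choose the 8 positions: C(24,8) = 735471.

735471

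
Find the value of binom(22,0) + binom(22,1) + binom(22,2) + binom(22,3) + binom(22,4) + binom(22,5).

35443

1 + 22 + 231 + 1540 + 7315 + 26334 = 35443.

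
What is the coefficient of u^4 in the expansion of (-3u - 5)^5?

-2025

The general term is C(5,j)·(-3u)^j·(-5)^(5-j); the u^4 term has j = 4.
C(5,4) = 5.
Coefficient = C(5,4) · (-3)^4 · (-5)^1 = 5 · 81 · (-5) = -2025.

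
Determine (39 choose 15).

25140840660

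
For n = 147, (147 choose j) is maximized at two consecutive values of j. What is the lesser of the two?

73

For odd n = 147, C(147,j) peaks at j = (n−1)/2 and (n+1)/2; the lesser is 73.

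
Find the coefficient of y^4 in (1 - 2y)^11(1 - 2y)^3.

(1 - 2y)^11(1 - 2y)^3 = (1 - 2y)^14, so the coefficient of y^4 is C(14,4)·(-2)^4 = 1001·16 = 16016.

16016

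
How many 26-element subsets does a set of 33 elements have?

4272048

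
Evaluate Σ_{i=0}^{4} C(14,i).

1471

1 + 14 + 91 + 364 + 1001 = 1471.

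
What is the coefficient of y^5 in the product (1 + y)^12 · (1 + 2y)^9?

Coefficient of y^5 = Σ_{j} C(12,j)·1^j·C(9,5-j)·2^(5-j) for j from 0 to 5.
= 4032 + 24192 + 44352 + 31680 + 8910 + 792 = 113958.

113958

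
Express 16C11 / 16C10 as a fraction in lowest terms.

6/11

C(n,k+1)/C(n,k) = (n−k)/(k+1) = (16−10)/(10+1) = 6/11.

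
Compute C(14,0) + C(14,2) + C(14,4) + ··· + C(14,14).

8192

Even-r terms of row 14 sum to 2^13 = 8192.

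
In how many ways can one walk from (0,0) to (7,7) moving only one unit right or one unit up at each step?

3432

Each path is a sequence of 14 steps with 7 rights: C(14,7) = 3432.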